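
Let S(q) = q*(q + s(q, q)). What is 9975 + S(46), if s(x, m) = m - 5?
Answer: 13977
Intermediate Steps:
s(x, m) = -5 + m
S(q) = q*(-5 + 2*q) (S(q) = q*(q + (-5 + q)) = q*(-5 + 2*q))
9975 + S(46) = 9975 + 46*(-5 + 2*46) = 9975 + 46*(-5 + 92) = 9975 + 46*87 = 9975 + 4002 = 13977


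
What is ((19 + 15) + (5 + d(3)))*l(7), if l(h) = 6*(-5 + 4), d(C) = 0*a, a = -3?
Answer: -234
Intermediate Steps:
d(C) = 0 (d(C) = 0*(-3) = 0)
l(h) = -6 (l(h) = 6*(-1) = -6)
((19 + 15) + (5 + d(3)))*l(7) = ((19 + 15) + (5 + 0))*(-6) = (34 + 5)*(-6) = 39*(-6) = -234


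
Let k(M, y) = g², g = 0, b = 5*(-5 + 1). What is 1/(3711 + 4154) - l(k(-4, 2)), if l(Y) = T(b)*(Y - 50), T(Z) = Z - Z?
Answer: 1/7865 ≈ 0.00012715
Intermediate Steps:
b = -20 (b = 5*(-4) = -20)
T(Z) = 0
k(M, y) = 0 (k(M, y) = 0² = 0)
l(Y) = 0 (l(Y) = 0*(Y - 50) = 0*(-50 + Y) = 0)
1/(3711 + 4154) - l(k(-4, 2)) = 1/(3711 + 4154) - 1*0 = 1/7865 + 0 = 1/7865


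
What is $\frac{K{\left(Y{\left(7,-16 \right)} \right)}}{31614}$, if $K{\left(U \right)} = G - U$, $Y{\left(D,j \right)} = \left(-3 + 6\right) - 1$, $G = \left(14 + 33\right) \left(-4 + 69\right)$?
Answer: $\frac{3053}{31614} \approx 0.096571$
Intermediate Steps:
$G = 3055$ ($G = 47 \cdot 65 = 3055$)
$Y{\left(D,j \right)} = 2$ ($Y{\left(D,j \right)} = 3 - 1 = 2$)
$K{\left(U \right)} = 3055 - U$
$\frac{K{\left(Y{\left(7,-16 \right)} \right)}}{31614} = \frac{3055 - 2}{31614} = \left(3055 - 2\right) \frac{1}{31614} = 3053 \cdot \frac{1}{31614} = \frac{3053}{31614}$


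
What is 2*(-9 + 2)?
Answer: -14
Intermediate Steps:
2*(-9 + 2) = 2*(-7) = -14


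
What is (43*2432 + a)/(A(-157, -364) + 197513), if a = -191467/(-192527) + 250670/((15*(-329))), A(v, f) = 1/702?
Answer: 663975074717370/1254649166119663 ≈ 0.52921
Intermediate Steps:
A(v, f) = 1/702
a = -1351881527/27146307 (a = -191467*(-1/192527) + 250670/(-4935) = 191467/192527 + 250670*(-1/4935) = 191467/192527 - 7162/141 = -1351881527/27146307 ≈ -49.800)
(43*2432 + a)/(A(-157, -364) + 197513) = (43*2432 - 1351881527/27146307)/(1/702 + 197513) = (104576 - 1351881527/27146307)/(138654127/702) = (2837500319305/27146307)*(702/138654127) = 663975074717370/1254649166119663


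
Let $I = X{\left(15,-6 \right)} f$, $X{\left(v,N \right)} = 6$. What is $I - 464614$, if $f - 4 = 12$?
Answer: $-464518$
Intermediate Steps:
$f = 16$ ($f = 4 + 12 = 16$)
$I = 96$ ($I = 6 \cdot 16 = 96$)
$I - 464614 = 96 - 464614 = -464518$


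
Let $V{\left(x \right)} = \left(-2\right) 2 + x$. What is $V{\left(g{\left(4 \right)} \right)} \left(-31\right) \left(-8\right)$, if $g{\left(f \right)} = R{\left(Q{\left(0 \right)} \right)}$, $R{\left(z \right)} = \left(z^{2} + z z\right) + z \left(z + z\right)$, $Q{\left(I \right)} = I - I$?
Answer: $-992$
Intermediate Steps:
$Q{\left(I \right)} = 0$
$R{\left(z \right)} = 4 z^{2}$ ($R{\left(z \right)} = \left(z^{2} + z^{2}\right) + z 2 z = 2 z^{2} + 2 z^{2} = 4 z^{2}$)
$g{\left(f \right)} = 0$ ($g{\left(f \right)} = 4 \cdot 0^{2} = 4 \cdot 0 = 0$)
$V{\left(x \right)} = -4 + x$
$V{\left(g{\left(4 \right)} \right)} \left(-31\right) \left(-8\right) = \left(-4 + 0\right) \left(-31\right) \left(-8\right) = \left(-4\right) \left(-31\right) \left(-8\right) = 124 \left(-8\right) = -992$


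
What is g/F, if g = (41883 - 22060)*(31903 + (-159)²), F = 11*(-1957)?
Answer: -1133558432/21527 ≈ -52658.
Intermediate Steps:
F = -21527
g = 1133558432 (g = 19823*(31903 + 25281) = 19823*57184 = 1133558432)
g/F = 1133558432/(-21527) = 1133558432*(-1/21527) = -1133558432/21527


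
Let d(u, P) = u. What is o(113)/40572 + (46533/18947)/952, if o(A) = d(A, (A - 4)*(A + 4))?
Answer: 140220691/26136401256 ≈ 0.0053650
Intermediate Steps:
o(A) = A
o(113)/40572 + (46533/18947)/952 = 113/40572 + (46533/18947)/952 = 113*(1/40572) + (46533*(1/18947))*(1/952) = 113/40572 + (46533/18947)*(1/952) = 113/40572 + 46533/18037544 = 140220691/26136401256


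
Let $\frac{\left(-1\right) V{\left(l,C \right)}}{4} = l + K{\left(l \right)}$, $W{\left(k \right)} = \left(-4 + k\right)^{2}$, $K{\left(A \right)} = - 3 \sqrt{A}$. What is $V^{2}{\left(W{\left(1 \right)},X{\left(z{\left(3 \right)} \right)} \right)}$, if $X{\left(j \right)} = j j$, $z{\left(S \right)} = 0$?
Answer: $0$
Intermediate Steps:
$X{\left(j \right)} = j^{2}$
$V{\left(l,C \right)} = - 4 l + 12 \sqrt{l}$ ($V{\left(l,C \right)} = - 4 \left(l - 3 \sqrt{l}\right) = - 4 l + 12 \sqrt{l}$)
$V^{2}{\left(W{\left(1 \right)},X{\left(z{\left(3 \right)} \right)} \right)} = \left(- 4 \left(-4 + 1\right)^{2} + 12 \sqrt{\left(-4 + 1\right)^{2}}\right)^{2} = \left(- 4 \left(-3\right)^{2} + 12 \sqrt{\left(-3\right)^{2}}\right)^{2} = \left(\left(-4\right) 9 + 12 \sqrt{9}\right)^{2} = \left(-36 + 12 \cdot 3\right)^{2} = \left(-36 + 36\right)^{2} = 0^{2} = 0$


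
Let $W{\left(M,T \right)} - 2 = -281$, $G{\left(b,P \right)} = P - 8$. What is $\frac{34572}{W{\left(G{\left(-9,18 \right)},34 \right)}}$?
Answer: $- \frac{11524}{93} \approx -123.91$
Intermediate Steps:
$G{\left(b,P \right)} = -8 + P$ ($G{\left(b,P \right)} = P - 8 = -8 + P$)
$W{\left(M,T \right)} = -279$ ($W{\left(M,T \right)} = 2 - 281 = -279$)
$\frac{34572}{W{\left(G{\left(-9,18 \right)},34 \right)}} = \frac{34572}{-279} = 34572 \left(- \frac{1}{279}\right) = - \frac{11524}{93}$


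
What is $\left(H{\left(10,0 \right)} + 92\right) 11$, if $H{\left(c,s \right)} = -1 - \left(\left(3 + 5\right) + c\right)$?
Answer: $803$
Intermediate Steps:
$H{\left(c,s \right)} = -9 - c$ ($H{\left(c,s \right)} = -1 - \left(8 + c\right) = -9 - c$)
$\left(H{\left(10,0 \right)} + 92\right) 11 = \left(\left(-9 - 10\right) + 92\right) 11 = \left(-19 + 92\right) 11 = 73 \cdot 11 = 803$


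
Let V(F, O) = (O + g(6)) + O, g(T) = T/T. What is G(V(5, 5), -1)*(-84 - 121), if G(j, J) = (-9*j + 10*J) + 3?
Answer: 21730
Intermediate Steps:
g(T) = 1
V(F, O) = 1 + 2*O (V(F, O) = (O + 1) + O = (1 + O) + O = 1 + 2*O)
G(j, J) = 3 - 9*j + 10*J
G(V(5, 5), -1)*(-84 - 121) = (3 - 9*(1 + 2*5) + 10*(-1))*(-84 - 121) = (3 - 9*(1 + 10) - 10)*(-205) = (3 - 9*11 - 10)*(-205) = (3 - 99 - 10)*(-205) = -106*(-205) = 21730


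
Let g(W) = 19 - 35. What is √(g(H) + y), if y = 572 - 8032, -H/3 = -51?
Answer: 2*I*√1869 ≈ 86.464*I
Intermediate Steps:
H = 153 (H = -3*(-51) = 153)
g(W) = -16
y = -7460
√(g(H) + y) = √(-16 - 7460) = √(-7476) = 2*I*√1869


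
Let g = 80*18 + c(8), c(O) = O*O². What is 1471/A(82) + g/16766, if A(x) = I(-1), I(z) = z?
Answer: -12330417/8383 ≈ -1470.9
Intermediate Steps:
c(O) = O³
g = 1952 (g = 80*18 + 8³ = 1440 + 512 = 1952)
A(x) = -1
1471/A(82) + g/16766 = 1471/(-1) + 1952/16766 = 1471*(-1) + 1952*(1/16766) = -1471 + 976/8383 = -12330417/8383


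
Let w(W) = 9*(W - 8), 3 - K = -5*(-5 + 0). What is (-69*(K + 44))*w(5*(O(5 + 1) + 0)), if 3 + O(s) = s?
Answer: -95634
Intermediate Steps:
O(s) = -3 + s
K = -22 (K = 3 - (-5)*(-5 + 0) = 3 - (-5)*(-5) = 3 - 1*25 = 3 - 25 = -22)
w(W) = -72 + 9*W (w(W) = 9*(-8 + W) = -72 + 9*W)
(-69*(K + 44))*w(5*(O(5 + 1) + 0)) = (-69*(-22 + 44))*(-72 + 9*(5*((-3 + (5 + 1)) + 0))) = (-69*22)*(-72 + 9*(5*((-3 + 6) + 0))) = -1518*(-72 + 9*(5*(3 + 0))) = -1518*(-72 + 9*(5*3)) = -1518*(-72 + 9*15) = -1518*(-72 + 135) = -1518*63 = -95634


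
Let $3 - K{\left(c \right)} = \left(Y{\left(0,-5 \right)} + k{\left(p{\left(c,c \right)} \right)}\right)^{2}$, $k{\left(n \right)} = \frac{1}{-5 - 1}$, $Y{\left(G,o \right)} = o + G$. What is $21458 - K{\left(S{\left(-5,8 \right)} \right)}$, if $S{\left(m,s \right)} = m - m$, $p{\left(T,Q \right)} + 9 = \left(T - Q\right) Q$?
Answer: $\frac{773341}{36} \approx 21482.0$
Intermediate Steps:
$Y{\left(G,o \right)} = G + o$
$p{\left(T,Q \right)} = -9 + Q \left(T - Q\right)$ ($p{\left(T,Q \right)} = -9 + \left(T - Q\right) Q = -9 + Q \left(T - Q\right)$)
$k{\left(n \right)} = - \frac{1}{6}$ ($k{\left(n \right)} = \frac{1}{-6} = - \frac{1}{6}$)
$S{\left(m,s \right)} = 0$
$K{\left(c \right)} = - \frac{853}{36}$ ($K{\left(c \right)} = 3 - \left(\left(0 - 5\right) - \frac{1}{6}\right)^{2} = 3 - \left(-5 - \frac{1}{6}\right)^{2} = 3 - \left(- \frac{31}{6}\right)^{2} = 3 - \frac{961}{36} = - \frac{853}{36}$)
$21458 - K{\left(S{\left(-5,8 \right)} \right)} = 21458 - - \frac{853}{36} = 21458 + \frac{853}{36} = \frac{773341}{36}$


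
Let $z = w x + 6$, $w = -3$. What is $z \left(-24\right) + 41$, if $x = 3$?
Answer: $113$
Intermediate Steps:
$z = -3$ ($z = \left(-3\right) 3 + 6 = -9 + 6 = -3$)
$z \left(-24\right) + 41 = \left(-3\right) \left(-24\right) + 41 = 72 + 41 = 113$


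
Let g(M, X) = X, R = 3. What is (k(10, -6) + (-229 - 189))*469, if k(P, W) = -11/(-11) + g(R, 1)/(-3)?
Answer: -587188/3 ≈ -1.9573e+5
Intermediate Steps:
k(P, W) = ⅔ (k(P, W) = -11/(-11) + 1/(-3) = -11*(-1/11) + 1*(-⅓) = 1 - ⅓ = ⅔)
(k(10, -6) + (-229 - 189))*469 = (⅔ + (-229 - 189))*469 = (⅔ - 418)*469 = -1252/3*469 = -587188/3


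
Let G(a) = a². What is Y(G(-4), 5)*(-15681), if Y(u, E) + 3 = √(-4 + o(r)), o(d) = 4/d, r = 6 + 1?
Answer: 47043 - 31362*I*√42/7 ≈ 47043.0 - 29036.0*I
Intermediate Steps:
r = 7
Y(u, E) = -3 + 2*I*√42/7 (Y(u, E) = -3 + √(-4 + 4/7) = -3 + √(-24/7) = -3 + 2*I*√42/7)
Y(G(-4), 5)*(-15681) = (-3 + 2*I*√42/7)*(-15681) = 47043 - 31362*I*√42/7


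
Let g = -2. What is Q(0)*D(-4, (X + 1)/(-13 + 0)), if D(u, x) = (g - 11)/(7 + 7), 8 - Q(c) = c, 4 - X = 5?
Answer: -52/7 ≈ -7.4286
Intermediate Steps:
X = -1 (X = 4 - 1*5 = 4 - 5 = -1)
Q(c) = 8 - c
D(u, x) = -13/14 (D(u, x) = (-2 - 11)/(7 + 7) = -13/14)
Q(0)*D(-4, (X + 1)/(-13 + 0)) = (8 - 1*0)*(-13/14) = (8 + 0)*(-13/14) = 8*(-13/14) = -52/7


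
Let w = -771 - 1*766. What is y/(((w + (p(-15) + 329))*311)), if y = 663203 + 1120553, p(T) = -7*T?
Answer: -1783756/343033 ≈ -5.2000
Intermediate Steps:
y = 1783756
w = -1537 (w = -771 - 766 = -1537)
y/(((w + (p(-15) + 329))*311)) = 1783756/(((-1537 + (-7*(-15) + 329))*311)) = 1783756/(((-1537 + (105 + 329))*311)) = 1783756/(((-1537 + 434)*311)) = 1783756/((-1103*311)) = 1783756/(-343033) = 1783756*(-1/343033) = -1783756/343033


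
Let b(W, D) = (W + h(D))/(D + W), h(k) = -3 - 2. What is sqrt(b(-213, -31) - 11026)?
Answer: I*sqrt(164097686)/122 ≈ 105.0*I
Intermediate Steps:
h(k) = -5
b(W, D) = (-5 + W)/(D + W) (b(W, D) = (W - 5)/(D + W) = (-5 + W)/(D + W))
sqrt(b(-213, -31) - 11026) = sqrt((-5 - 213)/(-31 - 213) - 11026) = sqrt(-218/(-244) - 11026) = sqrt(-1/244*(-218) - 11026) = sqrt(109/122 - 11026) = sqrt(-1345063/122) = I*sqrt(164097686)/122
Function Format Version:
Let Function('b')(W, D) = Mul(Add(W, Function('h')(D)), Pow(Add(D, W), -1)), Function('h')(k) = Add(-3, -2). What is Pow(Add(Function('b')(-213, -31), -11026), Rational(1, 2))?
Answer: Mul(Rational(1, 122), I, Pow(164097686, Rational(1, 2))) ≈ Mul(105.00, I)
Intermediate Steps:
Function('h')(k) = -5
Function('b')(W, D) = Mul(Pow(Add(D, W), -1), Add(-5, W)) (Function('b')(W, D) = Mul(Add(W, -5), Pow(Add(D, W), -1)) = Mul(Add(-5, W), Pow(Add(D, W), -1)) = Mul(Pow(Add(D, W), -1), Add(-5, W)))
Pow(Add(Function('b')(-213, -31), -11026), Rational(1, 2)) = Pow(Add(Mul(Pow(Add(-31, -213), -1), Add(-5, -213)), -11026), Rational(1, 2)) = Pow(Add(Mul(Pow(-244, -1), -218), -11026), Rational(1, 2)) = Pow(Add(Mul(Rational(-1, 244), -218), -11026), Rational(1, 2)) = Pow(Add(Rational(109, 122), -11026), Rational(1, 2)) = Pow(Rational(-1345063, 122), Rational(1, 2)) = Mul(Rational(1, 122), I, Pow(164097686, Rational(1, 2)))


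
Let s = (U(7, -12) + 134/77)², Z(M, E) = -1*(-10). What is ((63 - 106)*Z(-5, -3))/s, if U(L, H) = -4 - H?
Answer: -254947/56250 ≈ -4.5324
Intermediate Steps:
Z(M, E) = 10
s = 562500/5929 (s = ((-4 - 1*(-12)) + 134/77)² = ((-4 + 12) + 134*(1/77))² = (8 + 134/77)² = (750/77)² = 562500/5929 ≈ 94.873)
((63 - 106)*Z(-5, -3))/s = ((63 - 106)*10)/(562500/5929) = -43*10*(5929/562500) = -430*5929/562500 = -254947/56250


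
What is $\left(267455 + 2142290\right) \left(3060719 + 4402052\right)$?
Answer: $17983375103395$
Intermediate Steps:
$\left(267455 + 2142290\right) \left(3060719 + 4402052\right) = 2409745 \cdot 7462771 = 17983375103395$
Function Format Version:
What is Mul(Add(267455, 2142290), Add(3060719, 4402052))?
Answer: 17983375103395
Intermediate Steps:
Mul(Add(267455, 2142290), Add(3060719, 4402052)) = Mul(2409745, 7462771) = 17983375103395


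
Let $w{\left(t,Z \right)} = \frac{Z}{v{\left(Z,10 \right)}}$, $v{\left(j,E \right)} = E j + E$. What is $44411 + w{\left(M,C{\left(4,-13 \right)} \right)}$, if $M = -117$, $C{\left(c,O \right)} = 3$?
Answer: $\frac{1776443}{40} \approx 44411.0$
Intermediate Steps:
$v{\left(j,E \right)} = E + E j$
$w{\left(t,Z \right)} = \frac{Z}{10 + 10 Z}$ ($w{\left(t,Z \right)} = \frac{Z}{10 \left(1 + Z\right)} = \frac{Z}{10 + 10 Z}$)
$44411 + w{\left(M,C{\left(4,-13 \right)} \right)} = 44411 + \frac{1}{10} \cdot 3 \frac{1}{1 + 3} = 44411 + \frac{1}{10} \cdot 3 \cdot \frac{1}{4} = 44411 + \frac{3}{40} = \frac{1776443}{40}$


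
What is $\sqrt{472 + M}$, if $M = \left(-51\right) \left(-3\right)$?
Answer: $25$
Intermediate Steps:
$M = 153$
$\sqrt{472 + M} = \sqrt{472 + 153} = \sqrt{625} = 25$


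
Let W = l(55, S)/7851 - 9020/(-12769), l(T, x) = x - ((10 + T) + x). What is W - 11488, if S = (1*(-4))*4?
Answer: -1151595339437/100249419 ≈ -11487.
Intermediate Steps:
S = -16 (S = -4*4 = -16)
l(T, x) = -10 - T (l(T, x) = x - (10 + T + x) = x + (-10 - T - x) = -10 - T)
W = 69986035/100249419 (W = (-10 - 1*55)/7851 - 9020/(-12769) = (-10 - 55)*(1/7851) - 9020*(-1/12769) = -65*1/7851 + 9020/12769 = -65/7851 + 9020/12769 = 69986035/100249419 ≈ 0.69812)
W - 11488 = 69986035/100249419 - 11488 = -1151595339437/100249419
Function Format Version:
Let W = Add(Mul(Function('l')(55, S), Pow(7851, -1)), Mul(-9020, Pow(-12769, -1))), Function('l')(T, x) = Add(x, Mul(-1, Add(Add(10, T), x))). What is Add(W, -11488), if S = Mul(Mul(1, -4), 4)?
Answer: Rational(-1151595339437, 100249419) ≈ -11487.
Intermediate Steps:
S = -16 (S = Mul(-4, 4) = -16)
Function('l')(T, x) = Add(-10, Mul(-1, T)) (Function('l')(T, x) = Add(x, Mul(-1, Add(10, T, x))) = Add(x, Add(-10, Mul(-1, T), Mul(-1, x))) = Add(-10, Mul(-1, T)))
W = Rational(69986035, 100249419) (W = Add(Mul(Add(-10, Mul(-1, 55)), Pow(7851, -1)), Mul(-9020, Pow(-12769, -1))) = Add(Mul(Add(-10, -55), Rational(1, 7851)), Mul(-9020, Rational(-1, 12769))) = Add(Mul(-65, Rational(1, 7851)), Rational(9020, 12769)) = Add(Rational(-65, 7851), Rational(9020, 12769)) = Rational(69986035, 100249419) ≈ 0.69812)
Add(W, -11488) = Add(Rational(69986035, 100249419), -11488) = Rational(-1151595339437, 100249419)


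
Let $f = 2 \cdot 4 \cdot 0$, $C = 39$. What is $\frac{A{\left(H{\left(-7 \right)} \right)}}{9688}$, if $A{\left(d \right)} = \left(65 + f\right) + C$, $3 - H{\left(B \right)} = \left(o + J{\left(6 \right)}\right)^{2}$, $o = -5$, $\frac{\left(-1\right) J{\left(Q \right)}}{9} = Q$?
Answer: $\frac{13}{1211} \approx 0.010735$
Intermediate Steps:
$J{\left(Q \right)} = - 9 Q$
$H{\left(B \right)} = -3478$ ($H{\left(B \right)} = 3 - \left(-5 - 54\right)^{2} = 3 - \left(-59\right)^{2} = 3 - 3481 = -3478$)
$f = 0$ ($f = 8 \cdot 0 = 0$)
$A{\left(d \right)} = 104$ ($A{\left(d \right)} = \left(65 + 0\right) + 39 = 65 + 39 = 104$)
$\frac{A{\left(H{\left(-7 \right)} \right)}}{9688} = \frac{104}{9688} = 104 \cdot \frac{1}{9688} = \frac{13}{1211}$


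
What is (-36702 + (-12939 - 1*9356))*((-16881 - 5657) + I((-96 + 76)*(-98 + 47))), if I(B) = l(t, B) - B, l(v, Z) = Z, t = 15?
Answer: 1329674386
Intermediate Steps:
I(B) = 0 (I(B) = B - B = 0)
(-36702 + (-12939 - 1*9356))*((-16881 - 5657) + I((-96 + 76)*(-98 + 47))) = (-36702 + (-12939 - 1*9356))*((-16881 - 5657) + 0) = (-36702 + (-12939 - 9356))*(-22538 + 0) = (-36702 - 22295)*(-22538) = -58997*(-22538) = 1329674386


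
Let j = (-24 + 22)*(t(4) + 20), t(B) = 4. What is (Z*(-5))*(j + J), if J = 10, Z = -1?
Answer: -190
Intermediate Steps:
j = -48 (j = (-24 + 22)*(4 + 20) = -2*24 = -48)
(Z*(-5))*(j + J) = (-1*(-5))*(-48 + 10) = 5*(-38) = -190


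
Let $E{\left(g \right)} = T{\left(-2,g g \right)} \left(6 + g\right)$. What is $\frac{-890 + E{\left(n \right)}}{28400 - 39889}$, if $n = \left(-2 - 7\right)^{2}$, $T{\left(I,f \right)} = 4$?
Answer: $\frac{542}{11489} \approx 0.047176$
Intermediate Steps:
$n = 81$ ($n = \left(-9\right)^{2} = 81$)
$E{\left(g \right)} = 24 + 4 g$ ($E{\left(g \right)} = 4 \left(6 + g\right) = 24 + 4 g$)
$\frac{-890 + E{\left(n \right)}}{28400 - 39889} = \frac{-890 + \left(24 + 4 \cdot 81\right)}{28400 - 39889} = \frac{-890 + \left(24 + 324\right)}{-11489} = \left(-890 + 348\right) \left(- \frac{1}{11489}\right) = \left(-542\right) \left(- \frac{1}{11489}\right) = \frac{542}{11489}$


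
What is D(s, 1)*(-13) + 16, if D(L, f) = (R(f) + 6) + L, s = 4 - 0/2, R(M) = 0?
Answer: -114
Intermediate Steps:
s = 4 (s = 4 - 0/2 = 4 - 1*0 = 4 + 0 = 4)
D(L, f) = 6 + L (D(L, f) = (0 + 6) + L = 6 + L)
D(s, 1)*(-13) + 16 = (6 + 4)*(-13) + 16 = 10*(-13) + 16 = -130 + 16 = -114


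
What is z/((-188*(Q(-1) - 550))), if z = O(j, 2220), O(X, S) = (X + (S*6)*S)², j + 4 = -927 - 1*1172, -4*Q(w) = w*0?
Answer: 79480380680019/9400 ≈ 8.4554e+9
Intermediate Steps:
Q(w) = 0 (Q(w) = -w*0/4 = -¼*0 = 0)
j = -2103 (j = -4 + (-927 - 1*1172) = -4 + (-927 - 1172) = -4 - 2099 = -2103)
O(X, S) = (X + 6*S²)² (O(X, S) = (X + (6*S)*S)² = (X + 6*S²)²)
z = 874284187480209 (z = (-2103 + 6*2220²)² = (-2103 + 6*4928400)² = (-2103 + 29570400)² = 29568297² = 874284187480209)
z/((-188*(Q(-1) - 550))) = 874284187480209/((-188*(0 - 550))) = 874284187480209/((-188*(-550))) = 874284187480209/103400 = 874284187480209*(1/103400) = 79480380680019/9400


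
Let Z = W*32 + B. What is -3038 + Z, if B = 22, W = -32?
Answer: -4040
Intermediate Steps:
Z = -1002 (Z = -32*32 + 22 = -1024 + 22 = -1002)
-3038 + Z = -3038 - 1002 = -4040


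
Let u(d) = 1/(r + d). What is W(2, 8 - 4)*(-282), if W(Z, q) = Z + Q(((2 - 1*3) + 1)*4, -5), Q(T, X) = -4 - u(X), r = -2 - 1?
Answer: 2115/4 ≈ 528.75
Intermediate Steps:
r = -3
u(d) = 1/(-3 + d)
Q(T, X) = -4 - 1/(-3 + X)
W(Z, q) = -31/8 + Z (W(Z, q) = Z + (11 - 4*(-5))/(-3 - 5) = Z + (11 + 20)/(-8) = Z - ⅛*31 = Z - 31/8 = -31/8 + Z)
W(2, 8 - 4)*(-282) = (-31/8 + 2)*(-282) = -15/8*(-282) = 2115/4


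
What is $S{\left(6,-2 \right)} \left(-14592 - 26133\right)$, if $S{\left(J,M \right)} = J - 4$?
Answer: $-81450$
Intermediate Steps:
$S{\left(J,M \right)} = -4 + J$
$S{\left(6,-2 \right)} \left(-14592 - 26133\right) = \left(-4 + 6\right) \left(-14592 - 26133\right) = 2 \left(-40725\right) = -81450$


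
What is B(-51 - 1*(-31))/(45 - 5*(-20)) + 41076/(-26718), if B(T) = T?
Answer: -216346/129137 ≈ -1.6753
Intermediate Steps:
B(-51 - 1*(-31))/(45 - 5*(-20)) + 41076/(-26718) = (-51 - 1*(-31))/(45 - 5*(-20)) + 41076/(-26718) = (-51 + 31)/(45 + 100) + 41076*(-1/26718) = -20/145 - 6846/4453 = -20*1/145 - 6846/4453 = -4/29 - 6846/4453 = -216346/129137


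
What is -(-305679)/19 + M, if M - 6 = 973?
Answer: 324280/19 ≈ 17067.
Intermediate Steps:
M = 979 (M = 6 + 973 = 979)
-(-305679)/19 + M = -(-305679)/19 + 979 = -471*(-649/19) + 979 = 305679/19 + 979 = 324280/19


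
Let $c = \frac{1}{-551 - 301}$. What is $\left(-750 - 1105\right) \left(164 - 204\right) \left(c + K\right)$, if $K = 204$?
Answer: $\frac{3224119850}{213} \approx 1.5137 \cdot 10^{7}$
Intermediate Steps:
$c = - \frac{1}{852}$ ($c = \frac{1}{-852} = - \frac{1}{852} \approx -0.0011737$)
$\left(-750 - 1105\right) \left(164 - 204\right) \left(c + K\right) = \left(-750 - 1105\right) \left(164 - 204\right) \left(- \frac{1}{852} + 204\right) = - 1855 \left(\left(-40\right) \frac{173807}{852}\right) = \left(-1855\right) \left(- \frac{1738070}{213}\right) = \frac{3224119850}{213}$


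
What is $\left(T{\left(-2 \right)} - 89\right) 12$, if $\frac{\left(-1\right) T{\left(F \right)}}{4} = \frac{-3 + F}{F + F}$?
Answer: $-1128$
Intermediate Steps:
$T{\left(F \right)} = - \frac{2 \left(-3 + F\right)}{F}$ ($T{\left(F \right)} = - 4 \frac{-3 + F}{F + F} = - 4 \frac{-3 + F}{2 F} = - \frac{2 \left(-3 + F\right)}{F}$)
$\left(T{\left(-2 \right)} - 89\right) 12 = \left(\left(-2 + \frac{6}{-2}\right) - 89\right) 12 = \left(\left(-2 + 6 \left(- \frac{1}{2}\right)\right) - 89\right) 12 = \left(\left(-2 - 3\right) - 89\right) 12 = \left(-5 - 89\right) 12 = \left(-94\right) 12 = -1128$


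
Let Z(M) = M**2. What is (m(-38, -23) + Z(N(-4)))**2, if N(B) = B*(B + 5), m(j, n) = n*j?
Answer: 792100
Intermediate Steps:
m(j, n) = j*n
N(B) = B*(5 + B)
(m(-38, -23) + Z(N(-4)))**2 = (-38*(-23) + (-4*(5 - 4))**2)**2 = (874 + (-4*1)**2)**2 = (874 + (-4)**2)**2 = (874 + 16)**2 = 890**2 = 792100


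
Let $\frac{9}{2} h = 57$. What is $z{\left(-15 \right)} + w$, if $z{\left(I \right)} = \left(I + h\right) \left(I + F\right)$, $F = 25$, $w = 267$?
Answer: $\frac{731}{3} \approx 243.67$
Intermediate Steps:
$h = \frac{38}{3}$ ($h = \frac{2}{9} \cdot 57 = \frac{38}{3} \approx 12.667$)
$z{\left(I \right)} = \left(25 + I\right) \left(\frac{38}{3} + I\right)$ ($z{\left(I \right)} = \left(I + \frac{38}{3}\right) \left(I + 25\right) = \left(\frac{38}{3} + I\right) \left(25 + I\right) = \left(25 + I\right) \left(\frac{38}{3} + I\right)$)
$z{\left(-15 \right)} + w = \left(\frac{950}{3} + \left(-15\right)^{2} + \frac{113}{3} \left(-15\right)\right) + 267 = \left(\frac{950}{3} + 225 - 565\right) + 267 = - \frac{70}{3} + 267 = \frac{731}{3}$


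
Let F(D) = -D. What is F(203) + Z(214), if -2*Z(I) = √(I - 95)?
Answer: -203 - √119/2 ≈ -208.45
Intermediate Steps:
Z(I) = -√(-95 + I)/2 (Z(I) = -√(I - 95)/2 = -√(-95 + I)/2)
F(203) + Z(214) = -1*203 - √(-95 + 214)/2 = -203 - √119/2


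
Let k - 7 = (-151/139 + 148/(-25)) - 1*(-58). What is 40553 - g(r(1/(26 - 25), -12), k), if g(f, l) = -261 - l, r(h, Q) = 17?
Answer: 142030178/3475 ≈ 40872.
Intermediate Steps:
k = 201528/3475 (k = 7 + ((-151/139 + 148/(-25)) - 1*(-58)) = 7 + ((-151*1/139 + 148*(-1/25)) + 58) = 7 + ((-151/139 - 148/25) + 58) = 7 + (-24347/3475 + 58) = 7 + 177203/3475 = 201528/3475 ≈ 57.994)
40553 - g(r(1/(26 - 25), -12), k) = 40553 - (-261 - 1*201528/3475) = 40553 - (-261 - 201528/3475) = 40553 - 1*(-1108503/3475) = 40553 + 1108503/3475 = 142030178/3475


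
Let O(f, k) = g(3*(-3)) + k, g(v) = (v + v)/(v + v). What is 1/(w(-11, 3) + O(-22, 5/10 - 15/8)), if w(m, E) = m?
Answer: -8/91 ≈ -0.087912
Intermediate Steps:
g(v) = 1 (g(v) = (2*v)/((2*v)) = (2*v)*(1/(2*v)) = 1)
O(f, k) = 1 + k
1/(w(-11, 3) + O(-22, 5/10 - 15/8)) = 1/(-11 + (1 + (5/10 - 15/8))) = 1/(-11 + (1 + (5*(⅒) - 15*⅛))) = 1/(-11 + (1 + (½ - 15/8))) = 1/(-11 + (1 - 11/8)) = 1/(-11 - 3/8) = 1/(-91/8) = -8/91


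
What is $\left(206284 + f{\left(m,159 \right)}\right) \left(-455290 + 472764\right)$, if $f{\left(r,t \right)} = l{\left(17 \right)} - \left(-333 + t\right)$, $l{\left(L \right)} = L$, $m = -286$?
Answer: $3607944150$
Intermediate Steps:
$f{\left(r,t \right)} = 350 - t$ ($f{\left(r,t \right)} = 17 - \left(-333 + t\right) = 350 - t$)
$\left(206284 + f{\left(m,159 \right)}\right) \left(-455290 + 472764\right) = \left(206284 + \left(350 - 159\right)\right) \left(-455290 + 472764\right) = \left(206284 + \left(350 - 159\right)\right) 17474 = \left(206284 + 191\right) 17474 = 206475 \cdot 17474 = 3607944150$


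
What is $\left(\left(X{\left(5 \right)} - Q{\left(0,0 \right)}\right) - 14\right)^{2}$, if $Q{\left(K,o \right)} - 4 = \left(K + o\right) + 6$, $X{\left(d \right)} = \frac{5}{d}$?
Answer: $529$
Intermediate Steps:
$Q{\left(K,o \right)} = 10 + K + o$ ($Q{\left(K,o \right)} = 4 + \left(\left(K + o\right) + 6\right) = 4 + \left(6 + K + o\right) = 10 + K + o$)
$\left(\left(X{\left(5 \right)} - Q{\left(0,0 \right)}\right) - 14\right)^{2} = \left(\left(\frac{5}{5} - \left(10 + 0 + 0\right)\right) - 14\right)^{2} = \left(\left(5 \cdot \frac{1}{5} - 10\right) - 14\right)^{2} = \left(\left(1 - 10\right) - 14\right)^{2} = \left(-9 - 14\right)^{2} = \left(-23\right)^{2} = 529$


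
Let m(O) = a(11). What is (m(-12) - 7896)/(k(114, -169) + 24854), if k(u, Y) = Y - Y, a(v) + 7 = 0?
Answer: -7903/24854 ≈ -0.31798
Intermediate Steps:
a(v) = -7 (a(v) = -7 + 0 = -7)
m(O) = -7
k(u, Y) = 0
(m(-12) - 7896)/(k(114, -169) + 24854) = (-7 - 7896)/(0 + 24854) = -7903/24854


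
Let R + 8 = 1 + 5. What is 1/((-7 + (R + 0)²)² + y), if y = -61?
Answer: -1/52 ≈ -0.019231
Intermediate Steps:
R = -2 (R = -8 + (1 + 5) = -8 + 6 = -2)
1/((-7 + (R + 0)²)² + y) = 1/((-7 + (-2 + 0)²)² - 61) = 1/((-7 + (-2)²)² - 61) = 1/((-7 + 4)² - 61) = 1/((-3)² - 61) = 1/(9 - 61) = 1/(-52) = -1/52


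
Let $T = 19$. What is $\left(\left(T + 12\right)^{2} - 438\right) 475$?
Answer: $248425$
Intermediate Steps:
$\left(\left(T + 12\right)^{2} - 438\right) 475 = \left(\left(19 + 12\right)^{2} - 438\right) 475 = \left(31^{2} - 438\right) 475 = \left(961 - 438\right) 475 = 523 \cdot 475 = 248425$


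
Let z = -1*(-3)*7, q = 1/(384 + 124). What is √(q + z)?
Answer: √1354963/254 ≈ 4.5828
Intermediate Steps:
q = 1/508 ≈ 0.0019685
z = 21 (z = 3*7 = 21)
√(q + z) = √(1/508 + 21) = √(10669/508) = √1354963/254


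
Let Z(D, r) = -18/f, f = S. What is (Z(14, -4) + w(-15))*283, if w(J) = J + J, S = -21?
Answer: -57732/7 ≈ -8247.4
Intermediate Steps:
f = -21
w(J) = 2*J
Z(D, r) = 6/7 (Z(D, r) = -18/(-21) = -18*(-1/21) = 6/7)
(Z(14, -4) + w(-15))*283 = (6/7 + 2*(-15))*283 = (6/7 - 30)*283 = -204/7*283 = -57732/7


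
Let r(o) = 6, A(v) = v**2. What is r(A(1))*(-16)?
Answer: -96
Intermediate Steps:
r(A(1))*(-16) = 6*(-16) = -96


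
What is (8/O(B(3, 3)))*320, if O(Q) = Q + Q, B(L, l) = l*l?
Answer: 1280/9 ≈ 142.22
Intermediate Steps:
B(L, l) = l²
O(Q) = 2*Q
(8/O(B(3, 3)))*320 = (8/((2*3²)))*320 = (8/((2*9)))*320 = (8/18)*320 = (8*(1/18))*320 = (4/9)*320 = 1280/9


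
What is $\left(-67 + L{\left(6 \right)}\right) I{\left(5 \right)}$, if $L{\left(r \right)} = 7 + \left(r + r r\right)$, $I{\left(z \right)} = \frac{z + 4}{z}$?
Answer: $- \frac{162}{5} \approx -32.4$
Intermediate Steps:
$I{\left(z \right)} = \frac{4 + z}{z}$
$L{\left(r \right)} = 7 + r + r^{2}$ ($L{\left(r \right)} = 7 + \left(r + r^{2}\right) = 7 + r + r^{2}$)
$\left(-67 + L{\left(6 \right)}\right) I{\left(5 \right)} = \left(-67 + \left(7 + 6 + 6^{2}\right)\right) \frac{4 + 5}{5} = \left(-67 + \left(7 + 6 + 36\right)\right) \frac{1}{5} \cdot 9 = \left(-67 + 49\right) \frac{9}{5} = \left(-18\right) \frac{9}{5} = - \frac{162}{5}$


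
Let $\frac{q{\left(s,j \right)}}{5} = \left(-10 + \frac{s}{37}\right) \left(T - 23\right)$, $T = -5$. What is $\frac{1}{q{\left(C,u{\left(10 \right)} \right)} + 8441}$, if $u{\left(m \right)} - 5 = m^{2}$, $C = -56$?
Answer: $\frac{37}{371957} \approx 9.9474 \cdot 10^{-5}$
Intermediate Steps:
$u{\left(m \right)} = 5 + m^{2}$
$q{\left(s,j \right)} = 1400 - \frac{140 s}{37}$ ($q{\left(s,j \right)} = 5 \left(-10 + \frac{s}{37}\right) \left(-5 - 23\right) = 5 \left(-10 + s \frac{1}{37}\right) \left(-28\right) = 5 \left(-10 + \frac{s}{37}\right) \left(-28\right) = 5 \left(280 - \frac{28 s}{37}\right) = 1400 - \frac{140 s}{37}$)
$\frac{1}{q{\left(C,u{\left(10 \right)} \right)} + 8441} = \frac{1}{\left(1400 - - \frac{7840}{37}\right) + 8441} = \frac{1}{\left(1400 + \frac{7840}{37}\right) + 8441} = \frac{1}{\frac{59640}{37} + 8441} = \frac{1}{\frac{371957}{37}} = \frac{37}{371957}$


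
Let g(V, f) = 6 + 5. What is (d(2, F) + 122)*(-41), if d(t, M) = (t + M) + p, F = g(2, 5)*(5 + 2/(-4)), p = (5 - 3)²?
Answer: -14555/2 ≈ -7277.5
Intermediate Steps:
g(V, f) = 11
p = 4 (p = 2² = 4)
F = 99/2 (F = 11*(5 + 2/(-4)) = 11*(5 + 2*(-¼)) = 11*(5 - ½) = 11*(9/2) = 99/2 ≈ 49.500)
d(t, M) = 4 + M + t (d(t, M) = (t + M) + 4 = (M + t) + 4 = 4 + M + t)
(d(2, F) + 122)*(-41) = ((4 + 99/2 + 2) + 122)*(-41) = (111/2 + 122)*(-41) = (355/2)*(-41) = -14555/2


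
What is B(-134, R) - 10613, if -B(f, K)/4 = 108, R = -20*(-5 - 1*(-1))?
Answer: -11045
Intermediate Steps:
R = 80 (R = -20*(-5 + 1) = -20*(-4) = 80)
B(f, K) = -432 (B(f, K) = -4*108 = -432)
B(-134, R) - 10613 = -432 - 10613 = -11045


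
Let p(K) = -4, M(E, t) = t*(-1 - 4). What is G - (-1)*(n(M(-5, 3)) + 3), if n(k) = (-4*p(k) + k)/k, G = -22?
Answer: -286/15 ≈ -19.067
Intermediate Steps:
M(E, t) = -5*t (M(E, t) = t*(-5) = -5*t)
n(k) = (16 + k)/k (n(k) = (-4*(-4) + k)/k = (16 + k)/k)
G - (-1)*(n(M(-5, 3)) + 3) = -22 - (-1)*((16 - 5*3)/((-5*3)) + 3) = -22 - (-1)*((16 - 15)/(-15) + 3) = -22 - (-1)*(-1/15*1 + 3) = -22 - (-1)*(-1/15 + 3) = -22 - (-1)*44/15 = -22 - 1*(-44/15) = -22 + 44/15 = -286/15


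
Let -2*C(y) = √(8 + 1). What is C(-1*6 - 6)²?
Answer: 9/4 ≈ 2.2500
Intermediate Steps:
C(y) = -3/2 (C(y) = -√(8 + 1)/2 = -√9/2 = -½*3 = -3/2)
C(-1*6 - 6)² = (-3/2)² = 9/4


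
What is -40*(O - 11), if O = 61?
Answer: -2000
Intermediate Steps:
-40*(O - 11) = -40*(61 - 11) = -40*50 = -2000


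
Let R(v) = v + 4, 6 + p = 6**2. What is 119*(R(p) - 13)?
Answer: 2499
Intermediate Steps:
p = 30 (p = -6 + 6**2 = -6 + 36 = 30)
R(v) = 4 + v
119*(R(p) - 13) = 119*((4 + 30) - 13) = 119*(34 - 13) = 119*21 = 2499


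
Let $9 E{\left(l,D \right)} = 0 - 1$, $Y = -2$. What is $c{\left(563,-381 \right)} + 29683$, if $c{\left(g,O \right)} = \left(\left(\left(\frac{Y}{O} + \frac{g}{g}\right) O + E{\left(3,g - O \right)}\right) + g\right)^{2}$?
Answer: $\frac{5025484}{81} \approx 62043.0$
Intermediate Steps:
$E{\left(l,D \right)} = - \frac{1}{9}$ ($E{\left(l,D \right)} = \frac{0 - 1}{9} = \frac{1}{9} \left(-1\right) = - \frac{1}{9}$)
$c{\left(g,O \right)} = \left(- \frac{1}{9} + g + O \left(1 - \frac{2}{O}\right)\right)^{2}$ ($c{\left(g,O \right)} = \left(\left(\left(- \frac{2}{O} + \frac{g}{g}\right) O - \frac{1}{9}\right) + g\right)^{2} = \left(\left(\left(- \frac{2}{O} + 1\right) O - \frac{1}{9}\right) + g\right)^{2} = \left(\left(\left(1 - \frac{2}{O}\right) O - \frac{1}{9}\right) + g\right)^{2} = \left(\left(O \left(1 - \frac{2}{O}\right) - \frac{1}{9}\right) + g\right)^{2} = \left(\left(- \frac{1}{9} + O \left(1 - \frac{2}{O}\right)\right) + g\right)^{2} = \left(- \frac{1}{9} + g + O \left(1 - \frac{2}{O}\right)\right)^{2}$)
$c{\left(563,-381 \right)} + 29683 = \frac{\left(-19 + 9 \left(-381\right) + 9 \cdot 563\right)^{2}}{81} + 29683 = \frac{\left(-19 - 3429 + 5067\right)^{2}}{81} + 29683 = \frac{1619^{2}}{81} + 29683 = \frac{1}{81} \cdot 2621161 + 29683 = \frac{2621161}{81} + 29683 = \frac{5025484}{81}$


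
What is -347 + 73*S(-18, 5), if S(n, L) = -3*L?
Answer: -1442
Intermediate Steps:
-347 + 73*S(-18, 5) = -347 + 73*(-3*5) = -347 + 73*(-15) = -347 - 1095 = -1442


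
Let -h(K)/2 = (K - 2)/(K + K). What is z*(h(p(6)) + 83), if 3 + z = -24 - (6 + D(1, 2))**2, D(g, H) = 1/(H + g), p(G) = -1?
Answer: -48320/9 ≈ -5368.9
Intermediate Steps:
h(K) = -(-2 + K)/K (h(K) = -2*(K - 2)/(K + K) = -2*(-2 + K)/(2*K) = -2*(-2 + K)*1/(2*K) = -(-2 + K)/K)
z = -604/9 (z = -3 + (-24 - (6 + 1/(2 + 1))**2) = -3 + (-24 - (6 + 1/3)**2) = -3 + (-24 - (19/3)**2) = -3 + (-24 - 1*361/9) = -3 + (-24 - 361/9) = -3 - 577/9 = -604/9 ≈ -67.111)
z*(h(p(6)) + 83) = -604*((2 - 1*(-1))/(-1) + 83)/9 = -604*(-(2 + 1) + 83)/9 = -604*(-1*3 + 83)/9 = -604*(-3 + 83)/9 = -604/9*80 = -48320/9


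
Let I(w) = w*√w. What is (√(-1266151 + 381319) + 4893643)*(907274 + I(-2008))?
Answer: 2*(453637 - 2008*I*√502)*(4893643 + 4*I*√55302) ≈ 4.44e+12 - 4.3948e+11*I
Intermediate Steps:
I(w) = w^(3/2)
(√(-1266151 + 381319) + 4893643)*(907274 + I(-2008)) = (√(-1266151 + 381319) + 4893643)*(907274 + (-2008)^(3/2)) = (√(-884832) + 4893643)*(907274 - 4016*I*√502) = (4*I*√55302 + 4893643)*(907274 - 4016*I*√502) = (4893643 + 4*I*√55302)*(907274 - 4016*I*√502) = (907274 - 4016*I*√502)*(4893643 + 4*I*√55302)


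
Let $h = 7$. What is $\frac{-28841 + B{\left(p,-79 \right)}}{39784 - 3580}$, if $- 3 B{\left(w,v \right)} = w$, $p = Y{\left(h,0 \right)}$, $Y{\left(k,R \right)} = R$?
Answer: $- \frac{28841}{36204} \approx -0.79663$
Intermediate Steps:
$p = 0$
$B{\left(w,v \right)} = - \frac{w}{3}$
$\frac{-28841 + B{\left(p,-79 \right)}}{39784 - 3580} = \frac{-28841 - 0}{39784 - 3580} = \frac{-28841 + 0}{36204} = \left(-28841\right) \frac{1}{36204} = - \frac{28841}{36204}$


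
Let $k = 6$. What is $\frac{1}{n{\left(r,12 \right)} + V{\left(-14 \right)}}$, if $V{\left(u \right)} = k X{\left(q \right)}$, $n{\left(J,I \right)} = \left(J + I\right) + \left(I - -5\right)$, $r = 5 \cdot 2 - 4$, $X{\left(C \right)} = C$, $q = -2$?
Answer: $\frac{1}{23} \approx 0.043478$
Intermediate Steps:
$r = 6$ ($r = 10 - 4 = 6$)
$n{\left(J,I \right)} = 5 + J + 2 I$ ($n{\left(J,I \right)} = \left(I + J\right) + \left(I + 5\right) = \left(I + J\right) + \left(5 + I\right) = 5 + J + 2 I$)
$V{\left(u \right)} = -12$ ($V{\left(u \right)} = 6 \left(-2\right) = -12$)
$\frac{1}{n{\left(r,12 \right)} + V{\left(-14 \right)}} = \frac{1}{\left(5 + 6 + 2 \cdot 12\right) - 12} = \frac{1}{\left(5 + 6 + 24\right) - 12} = \frac{1}{35 - 12} = \frac{1}{23}$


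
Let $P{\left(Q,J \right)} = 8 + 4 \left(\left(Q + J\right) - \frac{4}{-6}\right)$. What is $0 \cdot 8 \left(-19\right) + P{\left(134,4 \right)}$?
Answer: $\frac{1688}{3} \approx 562.67$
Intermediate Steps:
$P{\left(Q,J \right)} = \frac{32}{3} + 4 J + 4 Q$ ($P{\left(Q,J \right)} = 8 + 4 \left(\left(J + Q\right) - - \frac{2}{3}\right) = 8 + 4 \left(\left(J + Q\right) + \frac{2}{3}\right) = 8 + 4 \left(\frac{2}{3} + J + Q\right) = 8 + \left(\frac{8}{3} + 4 J + 4 Q\right) = \frac{32}{3} + 4 J + 4 Q$)
$0 \cdot 8 \left(-19\right) + P{\left(134,4 \right)} = 0 \cdot 8 \left(-19\right) + \left(\frac{32}{3} + 4 \cdot 4 + 4 \cdot 134\right) = 0 \left(-19\right) + \left(\frac{32}{3} + 16 + 536\right) = 0 + \frac{1688}{3} = \frac{1688}{3}$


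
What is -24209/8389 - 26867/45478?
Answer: -1326364165/381514942 ≈ -3.4766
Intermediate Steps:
-24209/8389 - 26867/45478 = -1326364165/381514942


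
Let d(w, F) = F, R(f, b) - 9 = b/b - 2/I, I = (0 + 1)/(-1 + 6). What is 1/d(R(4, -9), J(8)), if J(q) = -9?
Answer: -⅑ ≈ -0.11111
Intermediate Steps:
I = ⅕ (I = 1/5 = 1*(⅕) = ⅕ ≈ 0.20000)
R(f, b) = 0 (R(f, b) = 9 + (b/b - 2/⅕) = 9 + (1 - 2*5) = 9 + (1 - 10) = 9 - 9 = 0)
1/d(R(4, -9), J(8)) = 1/(-9) = -⅑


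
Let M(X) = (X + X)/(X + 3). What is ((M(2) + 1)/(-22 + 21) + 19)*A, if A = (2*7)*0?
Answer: 0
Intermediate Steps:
M(X) = 2*X/(3 + X) (M(X) = (2*X)/(3 + X) = 2*X/(3 + X))
A = 0 (A = 14*0 = 0)
((M(2) + 1)/(-22 + 21) + 19)*A = ((2*2/(3 + 2) + 1)/(-22 + 21) + 19)*0 = ((2*2/5 + 1)/(-1) + 19)*0 = ((2*2*(⅕) + 1)*(-1) + 19)*0 = ((⅘ + 1)*(-1) + 19)*0 = ((9/5)*(-1) + 19)*0 = (-9/5 + 19)*0 = (86/5)*0 = 0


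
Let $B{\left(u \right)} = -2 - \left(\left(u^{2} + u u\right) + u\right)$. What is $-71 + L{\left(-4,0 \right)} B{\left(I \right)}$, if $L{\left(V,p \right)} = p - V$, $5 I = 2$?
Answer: $- \frac{2047}{25} \approx -81.88$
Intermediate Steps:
$I = \frac{2}{5}$ ($I = \frac{1}{5} \cdot 2 = \frac{2}{5} \approx 0.4$)
$B{\left(u \right)} = -2 - u - 2 u^{2}$ ($B{\left(u \right)} = -2 - \left(\left(u^{2} + u^{2}\right) + u\right) = -2 - \left(2 u^{2} + u\right) = -2 - \left(u + 2 u^{2}\right) = -2 - u - 2 u^{2}$)
$-71 + L{\left(-4,0 \right)} B{\left(I \right)} = -71 + \left(0 - -4\right) \left(-2 - \frac{2}{5} - 2 \left(\frac{2}{5}\right)^{2}\right) = -71 + \left(0 + 4\right) \left(-2 - \frac{2}{5} - \frac{8}{25}\right) = -71 + 4 \left(-2 - \frac{2}{5} - \frac{8}{25}\right) = -71 + 4 \left(- \frac{68}{25}\right) = -71 - \frac{272}{25} = - \frac{2047}{25}$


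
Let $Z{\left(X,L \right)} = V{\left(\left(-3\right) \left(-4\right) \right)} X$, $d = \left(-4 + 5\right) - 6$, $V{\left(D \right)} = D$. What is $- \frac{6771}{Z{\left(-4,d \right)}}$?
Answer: $\frac{2257}{16} \approx 141.06$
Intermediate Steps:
$d = -5$ ($d = 1 - 6 = -5$)
$Z{\left(X,L \right)} = 12 X$ ($Z{\left(X,L \right)} = \left(-3\right) \left(-4\right) X = 12 X$)
$- \frac{6771}{Z{\left(-4,d \right)}} = - \frac{6771}{12 \left(-4\right)} = - \frac{6771}{-48} = \left(-6771\right) \left(- \frac{1}{48}\right) = \frac{2257}{16}$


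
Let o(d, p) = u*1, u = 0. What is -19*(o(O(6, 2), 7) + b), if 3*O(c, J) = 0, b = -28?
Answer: 532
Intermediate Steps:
O(c, J) = 0 (O(c, J) = (1/3)*0 = 0)
o(d, p) = 0 (o(d, p) = 0*1 = 0)
-19*(o(O(6, 2), 7) + b) = -19*(0 - 28) = -19*(-28) = 532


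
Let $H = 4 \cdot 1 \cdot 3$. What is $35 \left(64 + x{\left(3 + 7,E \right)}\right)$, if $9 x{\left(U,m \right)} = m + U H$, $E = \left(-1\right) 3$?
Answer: $2695$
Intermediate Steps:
$H = 12$ ($H = 4 \cdot 3 = 12$)
$E = -3$
$x{\left(U,m \right)} = \frac{m}{9} + \frac{4 U}{3}$ ($x{\left(U,m \right)} = \frac{m + U 12}{9} = \frac{m + 12 U}{9} = \frac{m}{9} + \frac{4 U}{3}$)
$35 \left(64 + x{\left(3 + 7,E \right)}\right) = 35 \left(64 + \left(\frac{1}{9} \left(-3\right) + \frac{4 \left(3 + 7\right)}{3}\right)\right) = 35 \left(64 + \left(- \frac{1}{3} + \frac{4}{3} \cdot 10\right)\right) = 35 \left(64 + \left(- \frac{1}{3} + \frac{40}{3}\right)\right) = 35 \left(64 + 13\right) = 35 \cdot 77 = 2695$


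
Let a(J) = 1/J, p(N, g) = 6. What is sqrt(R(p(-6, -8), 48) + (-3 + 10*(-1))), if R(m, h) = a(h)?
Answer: I*sqrt(1869)/12 ≈ 3.6027*I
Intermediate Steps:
a(J) = 1/J
R(m, h) = 1/h
sqrt(R(p(-6, -8), 48) + (-3 + 10*(-1))) = sqrt(1/48 + (-3 + 10*(-1))) = sqrt(1/48 + (-3 - 10)) = sqrt(1/48 - 13) = sqrt(-623/48) = I*sqrt(1869)/12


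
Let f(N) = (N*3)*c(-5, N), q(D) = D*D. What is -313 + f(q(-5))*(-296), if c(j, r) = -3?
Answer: 66287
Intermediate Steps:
q(D) = D²
f(N) = -9*N (f(N) = (N*3)*(-3) = (3*N)*(-3) = -9*N)
-313 + f(q(-5))*(-296) = -313 - 9*(-5)²*(-296) = -313 - 9*25*(-296) = -313 - 225*(-296) = -313 + 66600 = 66287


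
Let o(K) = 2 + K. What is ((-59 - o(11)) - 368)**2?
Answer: 193600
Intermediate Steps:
((-59 - o(11)) - 368)**2 = ((-59 - (2 + 11)) - 368)**2 = ((-59 - 1*13) - 368)**2 = ((-59 - 13) - 368)**2 = (-72 - 368)**2 = (-440)**2 = 193600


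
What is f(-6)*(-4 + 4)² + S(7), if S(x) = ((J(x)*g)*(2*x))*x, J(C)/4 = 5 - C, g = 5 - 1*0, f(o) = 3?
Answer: -3920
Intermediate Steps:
g = 5 (g = 5 + 0 = 5)
J(C) = 20 - 4*C (J(C) = 4*(5 - C) = 20 - 4*C)
S(x) = 2*x²*(100 - 20*x) (S(x) = (((20 - 4*x)*5)*(2*x))*x = ((100 - 20*x)*(2*x))*x = (2*x*(100 - 20*x))*x = 2*x²*(100 - 20*x))
f(-6)*(-4 + 4)² + S(7) = 3*(-4 + 4)² + 40*7²*(5 - 1*7) = 3*0² + 40*49*(5 - 7) = 3*0 + 40*49*(-2) = 0 - 3920 = -3920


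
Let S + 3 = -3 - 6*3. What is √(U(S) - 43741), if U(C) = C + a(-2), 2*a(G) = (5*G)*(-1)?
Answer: 4*I*√2735 ≈ 209.19*I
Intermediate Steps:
S = -24 (S = -3 + (-3 - 6*3) = -3 + (-3 - 18) = -3 - 21 = -24)
a(G) = -5*G/2 (a(G) = ((5*G)*(-1))/2 = (-5*G)/2 = -5*G/2)
U(C) = 5 + C (U(C) = C - 5/2*(-2) = C + 5 = 5 + C)
√(U(S) - 43741) = √((5 - 24) - 43741) = √(-19 - 43741) = √(-43760) = 4*I*√2735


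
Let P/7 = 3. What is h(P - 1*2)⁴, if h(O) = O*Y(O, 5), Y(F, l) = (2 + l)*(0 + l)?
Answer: 195562950625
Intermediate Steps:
P = 21 (P = 7*3 = 21)
Y(F, l) = l*(2 + l) (Y(F, l) = (2 + l)*l = l*(2 + l))
h(O) = 35*O (h(O) = O*(5*(2 + 5)) = O*(5*7) = O*35 = 35*O)
h(P - 1*2)⁴ = (35*(21 - 1*2))⁴ = (35*(21 - 2))⁴ = (35*19)⁴ = 665⁴ = 195562950625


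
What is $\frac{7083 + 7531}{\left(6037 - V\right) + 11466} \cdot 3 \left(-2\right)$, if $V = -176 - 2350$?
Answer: $- \frac{87684}{20029} \approx -4.3779$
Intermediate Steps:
$V = -2526$ ($V = -176 - 2350 = -2526$)
$\frac{7083 + 7531}{\left(6037 - V\right) + 11466} \cdot 3 \left(-2\right) = \frac{7083 + 7531}{\left(6037 - -2526\right) + 11466} \cdot 3 \left(-2\right) = \frac{14614}{\left(6037 + 2526\right) + 11466} \left(-6\right) = \frac{14614}{8563 + 11466} \left(-6\right) = \frac{14614}{20029} \left(-6\right) = - \frac{87684}{20029}$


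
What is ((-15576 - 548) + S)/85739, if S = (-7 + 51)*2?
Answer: -16036/85739 ≈ -0.18703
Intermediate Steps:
S = 88 (S = 44*2 = 88)
((-15576 - 548) + S)/85739 = ((-15576 - 548) + 88)/85739 = (-16124 + 88)*(1/85739) = -16036*1/85739 = -16036/85739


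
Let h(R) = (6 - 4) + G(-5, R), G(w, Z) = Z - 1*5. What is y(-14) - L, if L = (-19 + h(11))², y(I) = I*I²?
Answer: -2865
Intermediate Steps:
G(w, Z) = -5 + Z (G(w, Z) = Z - 5 = -5 + Z)
y(I) = I³
h(R) = -3 + R (h(R) = (6 - 4) + (-5 + R) = 2 + (-5 + R) = -3 + R)
L = 121 (L = (-19 + (-3 + 11))² = (-19 + 8)² = (-11)² = 121)
y(-14) - L = (-14)³ - 1*121 = -2744 - 121 = -2865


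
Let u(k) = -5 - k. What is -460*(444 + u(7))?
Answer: -198720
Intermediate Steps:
-460*(444 + u(7)) = -460*(444 + (-5 - 1*7)) = -460*(444 + (-5 - 7)) = -460*(444 - 12) = -460*432 = -198720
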